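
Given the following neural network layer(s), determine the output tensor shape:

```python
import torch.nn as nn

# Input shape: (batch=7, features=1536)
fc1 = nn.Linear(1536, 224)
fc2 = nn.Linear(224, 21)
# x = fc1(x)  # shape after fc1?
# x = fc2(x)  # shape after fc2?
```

Input: (7, 1536) -> after fc1: (7, 224) -> Output: (7, 21)

Answer: (7, 21)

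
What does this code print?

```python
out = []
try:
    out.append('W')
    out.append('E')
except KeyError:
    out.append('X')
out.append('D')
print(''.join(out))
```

Execution trace: 'W' (try body) → 'E' (try body, no exception) → 'D' (after the try/except). Output: WED

Answer: WED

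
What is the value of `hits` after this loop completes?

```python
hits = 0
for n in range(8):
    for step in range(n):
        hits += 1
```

Triangle number: 0+1+2+...+7
`hits` takes the values: 0 → 1 → 2 → 3 → 4 → 5 → 6 → 7 → 8 → 9 → 10 → 11 → 12 → 13 → 14 → 15 → 16 → 17 → 18 → 19 → 20 → 21 → 22 → 23 → 24 → 25 → 26 → 27 → 28

Answer: 28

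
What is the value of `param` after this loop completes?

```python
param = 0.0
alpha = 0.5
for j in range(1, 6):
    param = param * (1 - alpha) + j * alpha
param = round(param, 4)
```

Moving average with lr=0.5
`param` takes the values: 0.0 → 0.5 → 1.25 → 2.125 → 3.0625 → 4.03125 → 4.0312

Answer: 4.0312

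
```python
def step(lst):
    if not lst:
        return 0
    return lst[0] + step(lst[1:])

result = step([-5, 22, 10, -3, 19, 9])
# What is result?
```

(-5) + 22 + 10 + (-3) + 19 + 9 + 0 = 52

Answer: 52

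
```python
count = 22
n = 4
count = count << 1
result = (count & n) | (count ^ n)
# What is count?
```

Trace:
`count = 22` → count = 22
`n = 4` → n = 4
`count = count << 1` → count = 44
`result = (count & n) | (count ^ n)` → result = 44
So count = 44

Answer: 44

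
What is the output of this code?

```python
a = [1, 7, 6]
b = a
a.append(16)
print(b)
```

Key concept: basic list aliasing.
Step by step:
`a = [1, 7, 6]` → a = [1, 7, 6]
`b = a` → b = [1, 7, 6] (same object as a)
`a.append(16)` → a = [1, 7, 6, 16] (same object as b); b = [1, 7, 6, 16] (same object as a)
`print(b)` → prints [1, 7, 6, 16]

Answer: [1, 7, 6, 16]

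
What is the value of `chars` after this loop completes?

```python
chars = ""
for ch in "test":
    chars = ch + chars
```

Reverse 'test'
`chars` takes the values: "" → "t" → "et" → "set" → "tset"

Answer: "tset"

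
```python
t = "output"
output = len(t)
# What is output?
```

Trace:
`t = "output"` → t = 'output'
`output = len(t)` → output = 6
So output = 6

Answer: 6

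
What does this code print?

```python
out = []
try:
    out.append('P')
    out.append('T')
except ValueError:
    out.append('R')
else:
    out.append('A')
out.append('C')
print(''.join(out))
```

Execution trace: 'P' (try body) → 'T' (try body, no exception) → 'A' (else) → 'C' (after the try/except). Output: PTAC

Answer: PTAC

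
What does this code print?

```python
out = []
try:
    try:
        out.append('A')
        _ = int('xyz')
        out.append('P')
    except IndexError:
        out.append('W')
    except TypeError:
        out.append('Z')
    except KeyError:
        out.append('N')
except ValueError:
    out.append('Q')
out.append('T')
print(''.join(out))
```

Execution trace: 'A' (try body) → 'Q' (outer except ValueError) → 'T' (after the try/except). Output: AQT

Answer: AQT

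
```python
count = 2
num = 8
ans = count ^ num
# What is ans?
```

Trace:
`count = 2` → count = 2
`num = 8` → num = 8
`ans = count ^ num` → ans = 10
So ans = 10

Answer: 10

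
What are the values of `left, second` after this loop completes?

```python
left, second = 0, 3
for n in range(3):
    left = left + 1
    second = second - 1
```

left goes 0→3, second goes 3→0
`left, second` takes the values: (0, 3) → (1, 3) → (1, 2) → (2, 2) → (2, 1) → (3, 1) → (3, 0)

Answer: 3, 0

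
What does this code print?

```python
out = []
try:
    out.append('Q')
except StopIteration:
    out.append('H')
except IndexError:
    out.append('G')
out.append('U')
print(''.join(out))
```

Execution trace: 'Q' (try body, no exception) → 'U' (after the try/except). Output: QU

Answer: QU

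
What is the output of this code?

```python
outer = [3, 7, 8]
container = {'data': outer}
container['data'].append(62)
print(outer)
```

Key concept: dict holds reference to list.
Step by step:
`outer = [3, 7, 8]` → outer = [3, 7, 8]
`container = {'data': outer}` → container = {'data': [3, 7, 8]}
`container['data'].append(62)` → outer = [3, 7, 8, 62]; container = {'data': [3, 7, 8, 62]}
`print(outer)` → prints [3, 7, 8, 62]

Answer: [3, 7, 8, 62]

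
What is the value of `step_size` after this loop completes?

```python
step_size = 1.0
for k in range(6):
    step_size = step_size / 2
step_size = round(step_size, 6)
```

Halving LR 6 times: 1 / 2^6
`step_size` takes the values: 1.0 → 0.5 → 0.25 → 0.125 → 0.0625 → 0.03125 → 0.015625

Answer: 0.015625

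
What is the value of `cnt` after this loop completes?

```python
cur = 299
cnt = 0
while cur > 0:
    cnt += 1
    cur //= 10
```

Count digits by repeated division by 10
`cnt` takes the values: 0 → 1 → 2 → 3

Answer: 3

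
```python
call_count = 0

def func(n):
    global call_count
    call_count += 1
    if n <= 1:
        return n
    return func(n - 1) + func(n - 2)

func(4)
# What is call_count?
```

Calls(n) = 1 + Calls(n-1) + Calls(n-2); Calls(0)=Calls(1)=1. For n=4 this gives 9.

Answer: 9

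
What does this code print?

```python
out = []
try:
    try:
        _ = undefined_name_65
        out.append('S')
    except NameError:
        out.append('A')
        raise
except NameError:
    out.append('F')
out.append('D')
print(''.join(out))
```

Execution trace: 'A' (inner except NameError) → 'F' (outer except NameError) → 'D' (after the try/except). Output: AFD

Answer: AFD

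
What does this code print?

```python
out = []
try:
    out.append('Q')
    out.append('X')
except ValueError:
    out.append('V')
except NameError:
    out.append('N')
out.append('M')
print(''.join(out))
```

Execution trace: 'Q' (try body) → 'X' (try body, no exception) → 'M' (after the try/except). Output: QXM

Answer: QXM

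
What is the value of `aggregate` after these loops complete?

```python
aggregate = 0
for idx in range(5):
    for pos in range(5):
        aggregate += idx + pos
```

Sum of all idx+pos for idx,pos in 5x5
`aggregate` takes the values: 0 → 1 → 3 → 6 → 10 → 11 → 13 → 16 → 20 → 25 → 27 → 30 → 34 → 39 → 45 → 48 → 52 → 57 → 63 → 70 → 74 → 79 → 85 → 92 → 100

Answer: 100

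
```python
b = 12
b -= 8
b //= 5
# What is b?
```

Trace:
`b = 12` → b = 12
`b -= 8` → b = 4
`b //= 5` → b = 0
So b = 0

Answer: 0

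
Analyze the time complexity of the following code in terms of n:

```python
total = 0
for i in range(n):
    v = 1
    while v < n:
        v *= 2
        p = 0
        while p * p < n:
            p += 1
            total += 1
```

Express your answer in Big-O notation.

Each loop level contributes: n × log n × √n. Multiplying the contributions gives O(n√n log n).

Answer: O(n√n log n)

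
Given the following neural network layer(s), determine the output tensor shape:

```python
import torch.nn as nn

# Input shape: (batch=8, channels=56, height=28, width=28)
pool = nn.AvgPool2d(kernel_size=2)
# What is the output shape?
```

Input: (8, 56, 28, 28) -> Output: (8, 56, 14, 14)

Answer: (8, 56, 14, 14)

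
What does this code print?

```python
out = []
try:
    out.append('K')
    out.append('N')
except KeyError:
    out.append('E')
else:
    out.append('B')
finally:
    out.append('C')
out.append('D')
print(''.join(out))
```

Execution trace: 'K' (try body) → 'N' (try body, no exception) → 'B' (else) → 'C' (finally) → 'D' (after the try/except). Output: KNBCD

Answer: KNBCD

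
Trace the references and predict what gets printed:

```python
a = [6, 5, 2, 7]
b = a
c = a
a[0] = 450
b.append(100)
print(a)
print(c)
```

Key concept: multiple aliases.
Step by step:
`a = [6, 5, 2, 7]` → a = [6, 5, 2, 7]
`b = a` → b = [6, 5, 2, 7] (same object as a)
`c = a` → c = [6, 5, 2, 7] (same object as a, b)
`a[0] = 450` → a = [450, 5, 2, 7] (same object as b, c); b = [450, 5, 2, 7] (same object as a, c); c = [450, 5, 2, 7] (same object as a, b)
`b.append(100)` → a = [450, 5, 2, 7, 100] (same object as b, c); b = [450, 5, 2, 7, 100] (same object as a, c); c = [450, 5, 2, 7, 100] (same object as a, b)
`print(a)` → prints [450, 5, 2, 7, 100]
`print(c)` → prints [450, 5, 2, 7, 100]

Answer:
[450, 5, 2, 7, 100]
[450, 5, 2, 7, 100]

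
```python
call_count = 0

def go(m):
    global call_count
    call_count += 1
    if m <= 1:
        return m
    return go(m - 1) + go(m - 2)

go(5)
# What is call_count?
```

Calls(m) = 1 + Calls(m-1) + Calls(m-2); Calls(0)=Calls(1)=1. For m=5 this gives 15.

Answer: 15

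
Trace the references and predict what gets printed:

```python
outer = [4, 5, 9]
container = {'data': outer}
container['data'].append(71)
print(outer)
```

Key concept: dict holds reference to list.
Step by step:
`outer = [4, 5, 9]` → outer = [4, 5, 9]
`container = {'data': outer}` → container = {'data': [4, 5, 9]}
`container['data'].append(71)` → outer = [4, 5, 9, 71]; container = {'data': [4, 5, 9, 71]}
`print(outer)` → prints [4, 5, 9, 71]

Answer: [4, 5, 9, 71]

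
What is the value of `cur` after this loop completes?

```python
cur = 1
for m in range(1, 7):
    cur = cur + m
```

Start at 1, add 1 through 6
`cur` takes the values: 1 → 2 → 4 → 7 → 11 → 16 → 22

Answer: 22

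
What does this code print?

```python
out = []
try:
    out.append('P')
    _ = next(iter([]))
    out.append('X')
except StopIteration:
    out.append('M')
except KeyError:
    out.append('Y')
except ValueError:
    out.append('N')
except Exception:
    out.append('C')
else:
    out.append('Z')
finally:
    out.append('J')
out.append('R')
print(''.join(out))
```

Execution trace: 'P' (try body) → 'M' (except StopIteration) → 'J' (finally) → 'R' (after the try/except). Output: PMJR

Answer: PMJR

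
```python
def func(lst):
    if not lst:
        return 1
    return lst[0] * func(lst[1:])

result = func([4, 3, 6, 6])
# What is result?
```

Product over [4, 3, 6, 6] = 4 * 3 * 6 * 6 = 432

Answer: 432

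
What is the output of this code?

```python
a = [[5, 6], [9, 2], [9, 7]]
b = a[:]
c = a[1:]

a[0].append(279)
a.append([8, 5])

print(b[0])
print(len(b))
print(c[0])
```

Key concept: slice with nested mutation.
Step by step:
`a = [[5, 6], [9, 2], [9, 7]]` → a = [[5, 6], [9, 2], [9, 7]]
`b = a[:]` → b = [[5, 6], [9, 2], [9, 7]]
`c = a[1:]` → c = [[9, 2], [9, 7]]
`a[0].append(279)` → a = [[5, 6, 279], [9, 2], [9, 7]]; b = [[5, 6, 279], [9, 2], [9, 7]]
`a.append([8, 5])` → a = [[5, 6, 279], [9, 2], [9, 7], [8, 5]]
`print(b[0])` → prints [5, 6, 279]
`print(len(b))` → prints 3
`print(c[0])` → prints [9, 2]

Answer:
[5, 6, 279]
3
[9, 2]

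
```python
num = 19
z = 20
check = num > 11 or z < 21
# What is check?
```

Trace:
`num = 19` → num = 19
`z = 20` → z = 20
`check = num > 11 or z < 21` → check = True
So check = True

Answer: True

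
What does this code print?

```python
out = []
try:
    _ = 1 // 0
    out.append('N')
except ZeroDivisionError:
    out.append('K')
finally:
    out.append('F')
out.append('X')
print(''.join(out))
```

Execution trace: 'K' (except ZeroDivisionError) → 'F' (finally) → 'X' (after the try/except). Output: KFX

Answer: KFX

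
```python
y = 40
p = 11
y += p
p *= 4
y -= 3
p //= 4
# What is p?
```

Trace:
`y = 40` → y = 40
`p = 11` → p = 11
`y += p` → y = 51
`p *= 4` → p = 44
`y -= 3` → y = 48
`p //= 4` → p = 11
So p = 11

Answer: 11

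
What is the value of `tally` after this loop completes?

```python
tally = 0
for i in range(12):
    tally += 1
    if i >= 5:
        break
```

Loop breaks when i reaches 5, tally is 6
`tally` takes the values: 0 → 1 → 2 → 3 → 4 → 5 → 6

Answer: 6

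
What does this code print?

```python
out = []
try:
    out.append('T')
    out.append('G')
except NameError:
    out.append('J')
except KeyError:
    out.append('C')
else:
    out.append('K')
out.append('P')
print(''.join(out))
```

Execution trace: 'T' (try body) → 'G' (try body, no exception) → 'K' (else) → 'P' (after the try/except). Output: TGKP

Answer: TGKP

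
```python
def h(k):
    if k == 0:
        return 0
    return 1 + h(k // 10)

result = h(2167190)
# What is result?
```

Count of digits of 2167190: 7

Answer: 7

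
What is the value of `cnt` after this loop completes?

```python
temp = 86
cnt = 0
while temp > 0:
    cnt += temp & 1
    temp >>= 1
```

Count set bits in 86 (binary: 0b1010110)
`cnt` takes the values: 0 → 1 → 2 → 3 → 4

Answer: 4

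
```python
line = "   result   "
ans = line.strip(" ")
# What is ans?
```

Trace:
`line = "   result   "` → line = '   result   '
`ans = line.strip(" ")` → ans = 'result'
So ans = 'result'

Answer: 'result'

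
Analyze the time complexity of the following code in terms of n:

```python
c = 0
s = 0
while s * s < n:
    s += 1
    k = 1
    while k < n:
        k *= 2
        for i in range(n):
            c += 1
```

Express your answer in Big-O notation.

Each loop level contributes: √n × log n × n. Multiplying the contributions gives O(n√n log n).

Answer: O(n√n log n)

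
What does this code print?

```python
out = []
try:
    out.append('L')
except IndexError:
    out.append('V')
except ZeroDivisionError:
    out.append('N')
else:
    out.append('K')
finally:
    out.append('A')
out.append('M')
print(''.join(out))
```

Execution trace: 'L' (try body, no exception) → 'K' (else) → 'A' (finally) → 'M' (after the try/except). Output: LKAM

Answer: LKAM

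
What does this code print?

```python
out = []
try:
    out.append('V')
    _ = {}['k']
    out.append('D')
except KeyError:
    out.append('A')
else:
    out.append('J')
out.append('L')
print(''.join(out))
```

Execution trace: 'V' (try body) → 'A' (except KeyError) → 'L' (after the try/except). Output: VAL

Answer: VAL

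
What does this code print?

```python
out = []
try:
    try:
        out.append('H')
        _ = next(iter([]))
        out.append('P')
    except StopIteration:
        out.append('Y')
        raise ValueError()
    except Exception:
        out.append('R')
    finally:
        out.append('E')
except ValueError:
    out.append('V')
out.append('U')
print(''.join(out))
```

Execution trace: 'H' (try body) → 'Y' (except StopIteration) → 'E' (finally) → 'V' (outer except ValueError) → 'U' (after the try/except). Output: HYEVU

Answer: HYEVU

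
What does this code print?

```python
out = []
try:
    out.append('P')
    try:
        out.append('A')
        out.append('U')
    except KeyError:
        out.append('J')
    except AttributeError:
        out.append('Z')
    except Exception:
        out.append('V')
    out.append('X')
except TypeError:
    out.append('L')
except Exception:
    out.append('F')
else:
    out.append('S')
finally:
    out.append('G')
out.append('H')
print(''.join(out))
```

Execution trace: 'P' (try body) → 'A' (inner try body) → 'U' (inner try body, no exception) → 'X' (try body, no exception) → 'S' (else) → 'G' (finally) → 'H' (after the try/except). Output: PAUXSGH

Answer: PAUXSGH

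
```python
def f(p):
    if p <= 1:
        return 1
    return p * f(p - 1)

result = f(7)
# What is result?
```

f(7) = 7 * 6 * 5 * 4 * 3 * 2 * 1 = 5040

Answer: 5040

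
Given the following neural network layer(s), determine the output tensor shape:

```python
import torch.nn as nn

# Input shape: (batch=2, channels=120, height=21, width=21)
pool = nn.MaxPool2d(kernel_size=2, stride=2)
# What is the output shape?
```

Input: (2, 120, 21, 21) -> Output: (2, 120, 10, 10)

Answer: (2, 120, 10, 10)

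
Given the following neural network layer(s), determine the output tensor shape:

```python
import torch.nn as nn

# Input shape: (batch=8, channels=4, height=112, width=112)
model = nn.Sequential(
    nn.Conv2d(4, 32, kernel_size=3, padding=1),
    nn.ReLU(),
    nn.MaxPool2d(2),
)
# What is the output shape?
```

Input: (8, 4, 112, 112) -> after Conv2d: (8, 32, 112, 112) -> after ReLU: (8, 32, 112, 112) -> Output: (8, 32, 56, 56)

Answer: (8, 32, 56, 56)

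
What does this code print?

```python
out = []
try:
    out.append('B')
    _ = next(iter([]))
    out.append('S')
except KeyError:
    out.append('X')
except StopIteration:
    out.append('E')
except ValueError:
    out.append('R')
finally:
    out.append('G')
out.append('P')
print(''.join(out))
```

Execution trace: 'B' (try body) → 'E' (except StopIteration) → 'G' (finally) → 'P' (after the try/except). Output: BEGP

Answer: BEGP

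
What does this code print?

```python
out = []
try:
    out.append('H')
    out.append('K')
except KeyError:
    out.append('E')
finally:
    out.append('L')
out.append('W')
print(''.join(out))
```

Execution trace: 'H' (try body) → 'K' (try body, no exception) → 'L' (finally) → 'W' (after the try/except). Output: HKLW

Answer: HKLW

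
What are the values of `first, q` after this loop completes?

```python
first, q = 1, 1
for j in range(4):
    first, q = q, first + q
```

Fibonacci: after 4 iterations
`first, q` takes the values: (1, 1) → (1, 2) → (2, 3) → (3, 5) → (5, 8)

Answer: 5, 8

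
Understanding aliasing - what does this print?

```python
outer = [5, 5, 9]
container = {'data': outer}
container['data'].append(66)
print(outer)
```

Key concept: dict holds reference to list.
Step by step:
`outer = [5, 5, 9]` → outer = [5, 5, 9]
`container = {'data': outer}` → container = {'data': [5, 5, 9]}
`container['data'].append(66)` → outer = [5, 5, 9, 66]; container = {'data': [5, 5, 9, 66]}
`print(outer)` → prints [5, 5, 9, 66]

Answer: [5, 5, 9, 66]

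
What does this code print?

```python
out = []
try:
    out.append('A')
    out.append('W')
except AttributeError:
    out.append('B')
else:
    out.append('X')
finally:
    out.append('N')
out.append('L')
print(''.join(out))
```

Execution trace: 'A' (try body) → 'W' (try body, no exception) → 'X' (else) → 'N' (finally) → 'L' (after the try/except). Output: AWXNL

Answer: AWXNL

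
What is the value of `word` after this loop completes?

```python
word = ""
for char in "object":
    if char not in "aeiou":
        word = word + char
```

Remove vowels from 'object'
`word` takes the values: "" → "b" → "bj" → "bjc" → "bjct"

Answer: "bjct"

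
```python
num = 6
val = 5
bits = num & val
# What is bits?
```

Trace:
`num = 6` → num = 6
`val = 5` → val = 5
`bits = num & val` → bits = 4
So bits = 4

Answer: 4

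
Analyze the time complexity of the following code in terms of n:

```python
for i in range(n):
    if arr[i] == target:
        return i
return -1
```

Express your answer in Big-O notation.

This is Linear search in an array. Time complexity: O(n).

Answer: O(n)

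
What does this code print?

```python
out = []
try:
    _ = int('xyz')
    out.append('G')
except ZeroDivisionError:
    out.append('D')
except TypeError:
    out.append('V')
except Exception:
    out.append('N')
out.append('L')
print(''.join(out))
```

Execution trace: 'N' (except Exception) → 'L' (after the try/except). Output: NL

Answer: NL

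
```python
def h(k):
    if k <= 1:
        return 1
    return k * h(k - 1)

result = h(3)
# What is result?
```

h(3) = 3 * 2 * 1 = 6

Answer: 6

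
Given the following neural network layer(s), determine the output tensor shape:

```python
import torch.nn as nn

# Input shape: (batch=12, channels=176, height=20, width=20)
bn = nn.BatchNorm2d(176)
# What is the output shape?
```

Input: (12, 176, 20, 20) -> Output: (12, 176, 20, 20)

Answer: (12, 176, 20, 20)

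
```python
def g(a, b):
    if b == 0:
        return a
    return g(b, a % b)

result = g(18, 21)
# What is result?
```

g(18, 21) -> g(21, 18) -> g(18, 3) -> g(3, 0) -> 3

Answer: 3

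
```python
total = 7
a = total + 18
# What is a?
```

Trace:
`total = 7` → total = 7
`a = total + 18` → a = 25
So a = 25

Answer: 25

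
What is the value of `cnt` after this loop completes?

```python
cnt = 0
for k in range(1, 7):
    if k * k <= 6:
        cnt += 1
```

Count numbers where k² ≤ 6
`cnt` takes the values: 0 → 1 → 2

Answer: 2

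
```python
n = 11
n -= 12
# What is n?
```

Trace:
`n = 11` → n = 11
`n -= 12` → n = -1
So n = -1

Answer: -1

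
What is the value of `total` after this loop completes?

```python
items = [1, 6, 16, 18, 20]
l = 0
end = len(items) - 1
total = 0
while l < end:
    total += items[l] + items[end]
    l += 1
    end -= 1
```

Sum of pairs from ends
`total` takes the values: 0 → 21 → 45

Answer: 45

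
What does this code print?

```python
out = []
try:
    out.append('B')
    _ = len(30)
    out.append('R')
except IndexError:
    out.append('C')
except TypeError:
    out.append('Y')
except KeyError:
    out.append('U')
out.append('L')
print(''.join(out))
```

Execution trace: 'B' (try body) → 'Y' (except TypeError) → 'L' (after the try/except). Output: BYL

Answer: BYL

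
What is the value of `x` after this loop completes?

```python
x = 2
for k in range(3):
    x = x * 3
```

Multiply by 3, 3 times: 2 * 3^3 = 54
`x` takes the values: 2 → 6 → 18 → 54

Answer: 54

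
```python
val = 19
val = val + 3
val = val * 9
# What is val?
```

Trace:
`val = 19` → val = 19
`val = val + 3` → val = 22
`val = val * 9` → val = 198
So val = 198

Answer: 198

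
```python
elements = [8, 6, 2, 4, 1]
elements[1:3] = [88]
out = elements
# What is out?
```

Trace:
`elements = [8, 6, 2, 4, 1]` → elements = [8, 6, 2, 4, 1]
`elements[1:3] = [88]` → elements = [8, 88, 4, 1]
`out = elements` → out = [8, 88, 4, 1]
So out = [8, 88, 4, 1]

Answer: [8, 88, 4, 1]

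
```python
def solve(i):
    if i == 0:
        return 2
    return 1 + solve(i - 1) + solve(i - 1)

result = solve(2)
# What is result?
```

solve(i) = 1 + 2·solve(i-1), solve(0)=2. Closed form: (2+1)·2^2 - 1 = 11.

Answer: 11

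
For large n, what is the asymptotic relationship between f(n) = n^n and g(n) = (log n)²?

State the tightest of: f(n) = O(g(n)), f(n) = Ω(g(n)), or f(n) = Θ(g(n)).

n^n vs (log n)²: f(n) = Ω(g(n)) but not O(g(n)) — n^n grows strictly faster than (log n)².

Answer: f(n) = Ω(g(n)) but not O(g(n)) — n^n grows strictly faster than (log n)².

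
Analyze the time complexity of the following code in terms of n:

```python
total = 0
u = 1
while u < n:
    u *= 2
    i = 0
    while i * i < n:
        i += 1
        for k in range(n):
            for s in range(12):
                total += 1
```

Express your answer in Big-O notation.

Each loop level contributes: log n × √n × n × 1. Multiplying the contributions gives O(n√n log n).

Answer: O(n√n log n)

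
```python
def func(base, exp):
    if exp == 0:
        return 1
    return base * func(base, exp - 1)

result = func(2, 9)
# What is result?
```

func(2, 9) = 2 * 2 * 2 * 2 * 2 * 2 * 2 * 2 * 2 = 512

Answer: 512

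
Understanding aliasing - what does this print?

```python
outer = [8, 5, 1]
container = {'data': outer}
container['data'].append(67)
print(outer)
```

Key concept: dict holds reference to list.
Step by step:
`outer = [8, 5, 1]` → outer = [8, 5, 1]
`container = {'data': outer}` → container = {'data': [8, 5, 1]}
`container['data'].append(67)` → outer = [8, 5, 1, 67]; container = {'data': [8, 5, 1, 67]}
`print(outer)` → prints [8, 5, 1, 67]

Answer: [8, 5, 1, 67]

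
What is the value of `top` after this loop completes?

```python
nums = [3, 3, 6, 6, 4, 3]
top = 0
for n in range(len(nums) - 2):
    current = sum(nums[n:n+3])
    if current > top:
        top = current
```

Max sum of 3-element window in [3, 3, 6, 6, 4, 3]
`top` takes the values: 0 → 12 → 15 → 16

Answer: 16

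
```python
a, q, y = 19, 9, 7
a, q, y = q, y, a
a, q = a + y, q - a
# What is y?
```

Trace:
`a, q, y = 19, 9, 7` → a = 19; q = 9; y = 7
`a, q, y = q, y, a` → a = 9; q = 7; y = 19
`a, q = a + y, q - a` → a = 28; q = -2
So y = 19

Answer: 19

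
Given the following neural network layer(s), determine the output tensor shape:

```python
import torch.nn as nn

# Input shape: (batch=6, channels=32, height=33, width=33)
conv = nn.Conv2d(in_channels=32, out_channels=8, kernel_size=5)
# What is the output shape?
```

Input: (6, 32, 33, 33) -> Output: (6, 8, 29, 29)

Answer: (6, 8, 29, 29)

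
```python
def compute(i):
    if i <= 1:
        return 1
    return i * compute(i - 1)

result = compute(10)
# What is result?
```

compute(10) = 10 * 9 * 8 * 7 * 6 * 5 * 4 * 3 * 2 * 1 = 3628800

Answer: 3628800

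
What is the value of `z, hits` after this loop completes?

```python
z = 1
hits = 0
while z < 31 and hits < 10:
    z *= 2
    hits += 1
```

Double until >= 31 or 10 iterations
`z, hits` takes the values: (1, 0) → (2, 0) → (2, 1) → (4, 1) → (4, 2) → (8, 2) → (8, 3) → (16, 3) → (16, 4) → (32, 4) → (32, 5)

Answer: 32, 5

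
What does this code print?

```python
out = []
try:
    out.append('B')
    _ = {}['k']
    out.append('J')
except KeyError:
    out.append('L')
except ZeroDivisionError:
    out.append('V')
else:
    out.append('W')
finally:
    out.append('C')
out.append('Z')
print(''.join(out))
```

Execution trace: 'B' (try body) → 'L' (except KeyError) → 'C' (finally) → 'Z' (after the try/except). Output: BLCZ

Answer: BLCZ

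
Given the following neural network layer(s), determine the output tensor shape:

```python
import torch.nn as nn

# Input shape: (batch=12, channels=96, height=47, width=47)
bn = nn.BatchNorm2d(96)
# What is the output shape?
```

Input: (12, 96, 47, 47) -> Output: (12, 96, 47, 47)

Answer: (12, 96, 47, 47)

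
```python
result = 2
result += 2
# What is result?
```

Trace:
`result = 2` → result = 2
`result += 2` → result = 4
So result = 4

Answer: 4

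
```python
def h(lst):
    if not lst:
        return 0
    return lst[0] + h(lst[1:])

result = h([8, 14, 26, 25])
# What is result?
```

8 + 14 + 26 + 25 + 0 = 73

Answer: 73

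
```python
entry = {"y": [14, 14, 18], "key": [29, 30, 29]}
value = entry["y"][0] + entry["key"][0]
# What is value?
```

Trace:
`entry = {"y": [14, 14, 18], "key": [29, 30, 29]}` → entry = {'y': [14, 14, 18], 'key': [29, 30, 29]}
`value = entry["y"][0] + entry["key"][0]` → value = 43
So value = 43

Answer: 43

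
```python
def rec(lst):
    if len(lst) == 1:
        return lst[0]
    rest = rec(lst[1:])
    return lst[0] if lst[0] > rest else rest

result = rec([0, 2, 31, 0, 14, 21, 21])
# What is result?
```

Recursive max over [0, 2, 31, 0, 14, 21, 21] = 31

Answer: 31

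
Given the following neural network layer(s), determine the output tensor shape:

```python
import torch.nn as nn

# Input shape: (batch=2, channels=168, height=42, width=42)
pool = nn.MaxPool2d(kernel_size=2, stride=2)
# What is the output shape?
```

Input: (2, 168, 42, 42) -> Output: (2, 168, 21, 21)

Answer: (2, 168, 21, 21)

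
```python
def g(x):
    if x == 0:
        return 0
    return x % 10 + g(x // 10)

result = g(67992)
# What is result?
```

Sum of digits of 67992: 2 + 9 + 9 + 7 + 6 = 33

Answer: 33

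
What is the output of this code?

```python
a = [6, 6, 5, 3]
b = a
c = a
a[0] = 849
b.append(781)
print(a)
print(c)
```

Key concept: multiple aliases.
Step by step:
`a = [6, 6, 5, 3]` → a = [6, 6, 5, 3]
`b = a` → b = [6, 6, 5, 3] (same object as a)
`c = a` → c = [6, 6, 5, 3] (same object as a, b)
`a[0] = 849` → a = [849, 6, 5, 3] (same object as b, c); b = [849, 6, 5, 3] (same object as a, c); c = [849, 6, 5, 3] (same object as a, b)
`b.append(781)` → a = [849, 6, 5, 3, 781] (same object as b, c); b = [849, 6, 5, 3, 781] (same object as a, c); c = [849, 6, 5, 3, 781] (same object as a, b)
`print(a)` → prints [849, 6, 5, 3, 781]
`print(c)` → prints [849, 6, 5, 3, 781]

Answer:
[849, 6, 5, 3, 781]
[849, 6, 5, 3, 781]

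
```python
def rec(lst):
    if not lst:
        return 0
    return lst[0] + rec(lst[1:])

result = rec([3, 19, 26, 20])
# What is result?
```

3 + 19 + 26 + 20 + 0 = 68

Answer: 68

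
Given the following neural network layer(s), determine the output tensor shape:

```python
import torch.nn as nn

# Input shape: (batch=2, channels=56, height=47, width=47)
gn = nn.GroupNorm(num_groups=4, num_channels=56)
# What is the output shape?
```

Input: (2, 56, 47, 47) -> Output: (2, 56, 47, 47)

Answer: (2, 56, 47, 47)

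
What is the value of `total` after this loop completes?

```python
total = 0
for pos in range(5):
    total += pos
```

Sum of 0 to 4 = 10
`total` takes the values: 0 → 1 → 3 → 6 → 10

Answer: 10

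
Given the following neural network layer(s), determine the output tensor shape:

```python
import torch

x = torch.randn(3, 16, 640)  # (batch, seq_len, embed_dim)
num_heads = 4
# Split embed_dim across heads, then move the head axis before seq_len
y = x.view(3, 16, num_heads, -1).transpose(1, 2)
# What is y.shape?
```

Input: (3, 16, 640) -> head_dim = 640 // 4 = 160; after view: (3, 16, 4, 160) -> after transpose(1, 2): (3, 4, 16, 160) -> Output: (3, 4, 16, 160)

Answer: (3, 4, 16, 160)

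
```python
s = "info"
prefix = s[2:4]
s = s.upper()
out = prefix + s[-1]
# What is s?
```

Trace:
`s = "info"` → s = 'info'
`prefix = s[2:4]` → prefix = 'fo'
`s = s.upper()` → s = 'INFO'
`out = prefix + s[-1]` → out = 'foO'
So s = 'INFO'

Answer: 'INFO'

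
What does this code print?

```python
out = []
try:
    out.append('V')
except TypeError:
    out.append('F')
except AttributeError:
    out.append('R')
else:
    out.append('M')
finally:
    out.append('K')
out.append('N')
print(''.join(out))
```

Execution trace: 'V' (try body, no exception) → 'M' (else) → 'K' (finally) → 'N' (after the try/except). Output: VMKN

Answer: VMKN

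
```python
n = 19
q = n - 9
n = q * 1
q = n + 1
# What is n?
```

Trace:
`n = 19` → n = 19
`q = n - 9` → q = 10
`n = q * 1` → n = 10
`q = n + 1` → q = 11
So n = 10

Answer: 10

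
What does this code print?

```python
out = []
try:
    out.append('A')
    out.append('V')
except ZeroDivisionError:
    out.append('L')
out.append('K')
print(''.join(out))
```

Execution trace: 'A' (try body) → 'V' (try body, no exception) → 'K' (after the try/except). Output: AVK

Answer: AVK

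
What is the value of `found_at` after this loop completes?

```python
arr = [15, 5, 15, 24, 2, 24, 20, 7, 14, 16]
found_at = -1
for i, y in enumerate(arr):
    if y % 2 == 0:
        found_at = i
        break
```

First even number index in [15, 5, 15, 24, 2, 24, 20, 7, 14, 16]
`found_at` takes the values: -1 → 3

Answer: 3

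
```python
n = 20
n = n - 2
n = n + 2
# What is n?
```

Trace:
`n = 20` → n = 20
`n = n - 2` → n = 18
`n = n + 2` → n = 20
So n = 20

Answer: 20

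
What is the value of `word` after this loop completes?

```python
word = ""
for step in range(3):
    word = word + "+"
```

Repeat '+' 3 times
`word` takes the values: "" → "+" → "++" → "+++"

Answer: "+++"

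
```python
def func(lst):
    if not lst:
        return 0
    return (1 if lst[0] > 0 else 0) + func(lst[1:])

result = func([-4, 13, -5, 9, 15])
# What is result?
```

Count of positive elements in [-4, 13, -5, 9, 15] = 3

Answer: 3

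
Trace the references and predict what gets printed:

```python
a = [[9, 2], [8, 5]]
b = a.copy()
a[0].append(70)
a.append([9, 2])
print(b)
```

Key concept: shallow copy with nested lists.
Step by step:
`a = [[9, 2], [8, 5]]` → a = [[9, 2], [8, 5]]
`b = a.copy()` → b = [[9, 2], [8, 5]]
`a[0].append(70)` → a = [[9, 2, 70], [8, 5]]; b = [[9, 2, 70], [8, 5]]
`a.append([9, 2])` → a = [[9, 2, 70], [8, 5], [9, 2]]
`print(b)` → prints [[9, 2, 70], [8, 5]]

Answer: [[9, 2, 70], [8, 5]]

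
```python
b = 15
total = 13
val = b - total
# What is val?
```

Trace:
`b = 15` → b = 15
`total = 13` → total = 13
`val = b - total` → val = 2
So val = 2

Answer: 2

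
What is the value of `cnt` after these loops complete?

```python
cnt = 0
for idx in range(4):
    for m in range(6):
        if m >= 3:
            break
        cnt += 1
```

Inner breaks at 3, outer runs 4 times
`cnt` takes the values: 0 → 1 → 2 → 3 → 4 → 5 → 6 → 7 → 8 → 9 → 10 → 11 → 12

Answer: 12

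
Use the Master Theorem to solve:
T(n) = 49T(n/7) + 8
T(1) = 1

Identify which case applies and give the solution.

a=49, b=7, f(n)=8. log_7(49) = 2. Since c=0 < 2, Case 1 applies: T(n) = Θ(n^log_b(a)) = O(n^2).

Answer: O(n^2) - Case 1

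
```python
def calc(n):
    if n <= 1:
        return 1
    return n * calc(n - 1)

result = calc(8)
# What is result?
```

calc(8) = 8 * 7 * 6 * 5 * 4 * 3 * 2 * 1 = 40320

Answer: 40320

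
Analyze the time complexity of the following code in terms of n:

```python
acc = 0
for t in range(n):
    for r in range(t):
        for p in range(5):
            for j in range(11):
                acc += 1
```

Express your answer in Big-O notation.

Each loop level contributes: n × n × 1 × 1. Multiplying the contributions gives O(n^2).

Answer: O(n^2)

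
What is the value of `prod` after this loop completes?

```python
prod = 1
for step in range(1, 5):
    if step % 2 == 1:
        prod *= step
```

Product of odd numbers 1 to 4
`prod` takes the values: 1 → 3

Answer: 3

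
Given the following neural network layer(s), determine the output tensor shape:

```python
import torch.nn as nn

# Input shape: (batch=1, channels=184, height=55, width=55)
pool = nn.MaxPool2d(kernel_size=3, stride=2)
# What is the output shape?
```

Input: (1, 184, 55, 55) -> Output: (1, 184, 27, 27)

Answer: (1, 184, 27, 27)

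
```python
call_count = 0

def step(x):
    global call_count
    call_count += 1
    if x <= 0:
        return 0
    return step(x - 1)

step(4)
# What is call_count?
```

Linear recursion stepping by 1: 5 calls from x=4 down to ≤0.

Answer: 5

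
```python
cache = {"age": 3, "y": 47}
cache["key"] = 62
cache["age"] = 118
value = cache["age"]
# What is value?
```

Trace:
`cache = {"age": 3, "y": 47}` → cache = {'age': 3, 'y': 47}
`cache["key"] = 62` → cache = {'age': 3, 'y': 47, 'key': 62}
`cache["age"] = 118` → cache = {'age': 118, 'y': 47, 'key': 62}
`value = cache["age"]` → value = 118
So value = 118

Answer: 118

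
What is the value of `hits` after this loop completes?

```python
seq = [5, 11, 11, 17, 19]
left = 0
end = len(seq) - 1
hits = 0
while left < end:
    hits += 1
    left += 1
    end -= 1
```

Iterations until pointers meet (list length 5)
`hits` takes the values: 0 → 1 → 2

Answer: 2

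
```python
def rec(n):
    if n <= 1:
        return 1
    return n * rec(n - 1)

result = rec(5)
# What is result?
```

rec(5) = 5 * 4 * 3 * 2 * 1 = 120

Answer: 120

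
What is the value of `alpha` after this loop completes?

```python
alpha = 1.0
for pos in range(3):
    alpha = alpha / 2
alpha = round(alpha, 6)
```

Halving LR 3 times: 1 / 2^3
`alpha` takes the values: 1.0 → 0.5 → 0.25 → 0.125

Answer: 0.125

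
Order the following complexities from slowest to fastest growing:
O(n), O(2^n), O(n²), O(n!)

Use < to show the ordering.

Ordered by growth rate: O(n) < O(n²) < O(2^n) < O(n!)

Answer: O(n) < O(n²) < O(2^n) < O(n!)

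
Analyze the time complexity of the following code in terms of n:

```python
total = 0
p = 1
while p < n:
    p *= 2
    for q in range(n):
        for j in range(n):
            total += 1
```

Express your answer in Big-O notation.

Each loop level contributes: log n × n × n. Multiplying the contributions gives O(n^2 log n).

Answer: O(n^2 log n)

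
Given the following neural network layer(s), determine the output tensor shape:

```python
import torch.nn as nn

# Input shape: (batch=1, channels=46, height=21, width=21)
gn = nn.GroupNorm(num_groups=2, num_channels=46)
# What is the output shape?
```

Input: (1, 46, 21, 21) -> Output: (1, 46, 21, 21)

Answer: (1, 46, 21, 21)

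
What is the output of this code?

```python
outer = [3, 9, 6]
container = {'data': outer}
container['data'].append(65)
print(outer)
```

Key concept: dict holds reference to list.
Step by step:
`outer = [3, 9, 6]` → outer = [3, 9, 6]
`container = {'data': outer}` → container = {'data': [3, 9, 6]}
`container['data'].append(65)` → outer = [3, 9, 6, 65]; container = {'data': [3, 9, 6, 65]}
`print(outer)` → prints [3, 9, 6, 65]

Answer: [3, 9, 6, 65]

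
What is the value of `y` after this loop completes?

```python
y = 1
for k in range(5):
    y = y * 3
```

Multiply by 3, 5 times: 1 * 3^5 = 243
`y` takes the values: 1 → 3 → 9 → 27 → 81 → 243

Answer: 243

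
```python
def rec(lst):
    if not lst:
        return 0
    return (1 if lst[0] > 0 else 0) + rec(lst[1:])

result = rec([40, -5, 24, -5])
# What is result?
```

Count of positive elements in [40, -5, 24, -5] = 2

Answer: 2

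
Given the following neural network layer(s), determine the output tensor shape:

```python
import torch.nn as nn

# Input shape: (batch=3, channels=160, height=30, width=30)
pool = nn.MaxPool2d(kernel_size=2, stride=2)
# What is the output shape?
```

Input: (3, 160, 30, 30) -> Output: (3, 160, 15, 15)

Answer: (3, 160, 15, 15)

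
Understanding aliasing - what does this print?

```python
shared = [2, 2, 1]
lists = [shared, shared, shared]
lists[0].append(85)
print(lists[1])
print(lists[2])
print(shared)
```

Key concept: list of same reference.
Step by step:
`shared = [2, 2, 1]` → shared = [2, 2, 1]
`lists = [shared, shared, shared]` → lists = [[2, 2, 1], [2, 2, 1], [2, 2, 1]]
`lists[0].append(85)` → shared = [2, 2, 1, 85]; lists = [[2, 2, 1, 85], [2, 2, 1, 85], [2, 2, 1, 85]]
`print(lists[1])` → prints [2, 2, 1, 85]
`print(lists[2])` → prints [2, 2, 1, 85]
`print(shared)` → prints [2, 2, 1, 85]

Answer:
[2, 2, 1, 85]
[2, 2, 1, 85]
[2, 2, 1, 85]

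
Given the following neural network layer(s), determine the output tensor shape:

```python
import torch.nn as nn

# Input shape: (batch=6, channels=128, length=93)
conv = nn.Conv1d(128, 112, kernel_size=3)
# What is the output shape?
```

Input: (6, 128, 93) -> Output: (6, 112, 91)

Answer: (6, 112, 91)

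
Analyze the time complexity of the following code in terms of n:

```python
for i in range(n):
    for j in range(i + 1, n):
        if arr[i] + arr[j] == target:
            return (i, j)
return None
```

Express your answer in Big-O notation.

This is Two sum brute force. Time complexity: O(n²).

Answer: O(n²)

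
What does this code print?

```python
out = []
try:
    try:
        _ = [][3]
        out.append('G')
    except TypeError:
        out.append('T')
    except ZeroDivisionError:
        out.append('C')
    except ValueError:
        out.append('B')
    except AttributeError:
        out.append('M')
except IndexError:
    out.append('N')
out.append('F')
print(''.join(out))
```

Execution trace: 'N' (outer except IndexError) → 'F' (after the try/except). Output: NF

Answer: NF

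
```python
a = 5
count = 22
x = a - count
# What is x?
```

Trace:
`a = 5` → a = 5
`count = 22` → count = 22
`x = a - count` → x = -17
So x = -17

Answer: -17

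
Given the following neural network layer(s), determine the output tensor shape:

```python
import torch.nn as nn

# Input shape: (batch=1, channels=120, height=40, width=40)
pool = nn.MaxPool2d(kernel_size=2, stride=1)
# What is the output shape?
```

Input: (1, 120, 40, 40) -> Output: (1, 120, 39, 39)

Answer: (1, 120, 39, 39)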